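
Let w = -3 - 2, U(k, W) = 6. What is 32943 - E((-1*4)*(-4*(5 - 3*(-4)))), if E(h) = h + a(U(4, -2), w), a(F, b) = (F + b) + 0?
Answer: 32670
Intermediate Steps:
w = -5
a(F, b) = F + b
E(h) = 1 + h (E(h) = h + (6 - 5) = h + 1 = 1 + h)
32943 - E((-1*4)*(-4*(5 - 3*(-4)))) = 32943 - (1 + (-1*4)*(-4*(5 - 3*(-4)))) = 32943 - (1 - (-16)*(5 + 12)) = 32943 - (1 - (-16)*17) = 32943 - (1 - 4*(-68)) = 32943 - (1 + 272) = 32943 - 1*273 = 32943 - 273 = 32670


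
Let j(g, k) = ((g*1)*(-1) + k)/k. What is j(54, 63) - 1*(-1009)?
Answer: 7064/7 ≈ 1009.1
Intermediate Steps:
j(g, k) = (k - g)/k (j(g, k) = (g*(-1) + k)/k = (-g + k)/k = (k - g)/k)
j(54, 63) - 1*(-1009) = (63 - 1*54)/63 - 1*(-1009) = (63 - 54)/63 + 1009 = (1/63)*9 + 1009 = ⅐ + 1009 = 7064/7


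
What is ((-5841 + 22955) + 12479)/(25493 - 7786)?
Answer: 29593/17707 ≈ 1.6713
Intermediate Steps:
((-5841 + 22955) + 12479)/(25493 - 7786) = (17114 + 12479)/17707 = 29593*(1/17707) = 29593/17707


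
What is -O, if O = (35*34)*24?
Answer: -28560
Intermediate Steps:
O = 28560 (O = 1190*24 = 28560)
-O = -1*28560 = -28560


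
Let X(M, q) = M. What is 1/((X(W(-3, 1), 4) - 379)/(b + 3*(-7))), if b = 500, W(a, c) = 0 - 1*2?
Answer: -479/381 ≈ -1.2572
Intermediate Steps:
W(a, c) = -2 (W(a, c) = 0 - 2 = -2)
1/((X(W(-3, 1), 4) - 379)/(b + 3*(-7))) = 1/((-2 - 379)/(500 + 3*(-7))) = 1/(-381/(500 - 21)) = 1/(-381/479) = -479/381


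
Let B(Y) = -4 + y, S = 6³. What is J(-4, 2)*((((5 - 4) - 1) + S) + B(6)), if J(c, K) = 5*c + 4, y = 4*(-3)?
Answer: -3200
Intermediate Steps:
y = -12
S = 216
J(c, K) = 4 + 5*c
B(Y) = -16 (B(Y) = -4 - 12 = -16)
J(-4, 2)*((((5 - 4) - 1) + S) + B(6)) = (4 + 5*(-4))*((((5 - 4) - 1) + 216) - 16) = (4 - 20)*(((1 - 1) + 216) - 16) = -16*((0 + 216) - 16) = -16*(216 - 16) = -16*200 = -3200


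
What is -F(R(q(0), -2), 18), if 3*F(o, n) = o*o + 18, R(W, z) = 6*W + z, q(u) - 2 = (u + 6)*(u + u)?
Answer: -118/3 ≈ -39.333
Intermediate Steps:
q(u) = 2 + 2*u*(6 + u) (q(u) = 2 + (u + 6)*(u + u) = 2 + (6 + u)*(2*u) = 2 + 2*u*(6 + u))
R(W, z) = z + 6*W
F(o, n) = 6 + o**2/3 (F(o, n) = (o*o + 18)/3 = (o**2 + 18)/3 = (18 + o**2)/3 = 6 + o**2/3)
-F(R(q(0), -2), 18) = -(6 + (-2 + 6*(2 + 2*0**2 + 12*0))**2/3) = -(6 + (-2 + 6*(2 + 2*0 + 0))**2/3) = -(6 + (-2 + 6*(2 + 0 + 0))**2/3) = -(6 + (-2 + 6*2)**2/3) = -(6 + (-2 + 12)**2/3) = -(6 + (1/3)*10**2) = -(6 + (1/3)*100) = -(6 + 100/3) = -1*118/3 = -118/3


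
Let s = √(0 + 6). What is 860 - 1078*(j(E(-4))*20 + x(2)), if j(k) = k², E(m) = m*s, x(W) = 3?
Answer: -2072134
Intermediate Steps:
s = √6 ≈ 2.4495
E(m) = m*√6
860 - 1078*(j(E(-4))*20 + x(2)) = 860 - 1078*((-4*√6)²*20 + 3) = 860 - 1078*(96*20 + 3) = 860 - 1078*(1920 + 3) = 860 - 1078*1923 = 860 - 2072994 = -2072134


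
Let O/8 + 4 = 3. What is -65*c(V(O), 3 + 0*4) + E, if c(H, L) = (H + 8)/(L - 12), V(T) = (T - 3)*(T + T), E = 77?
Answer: 12653/9 ≈ 1405.9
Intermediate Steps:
O = -8 (O = -32 + 8*3 = -32 + 24 = -8)
V(T) = 2*T*(-3 + T) (V(T) = (-3 + T)*(2*T) = 2*T*(-3 + T))
c(H, L) = (8 + H)/(-12 + L)
-65*c(V(O), 3 + 0*4) + E = -65*(8 + 2*(-8)*(-3 - 8))/(-12 + (3 + 0*4)) + 77 = -65*(8 + 2*(-8)*(-11))/(-12 + (3 + 0)) + 77 = -65*(8 + 176)/(-12 + 3) + 77 = -65*184/(-9) + 77 = -(-65)*184/9 + 77 = -65*(-184/9) + 77 = 11960/9 + 77 = 12653/9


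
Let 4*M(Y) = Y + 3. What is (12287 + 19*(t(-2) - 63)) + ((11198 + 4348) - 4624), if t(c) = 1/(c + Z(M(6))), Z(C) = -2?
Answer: 88029/4 ≈ 22007.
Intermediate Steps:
M(Y) = ¾ + Y/4 (M(Y) = (Y + 3)/4 = (3 + Y)/4 = ¾ + Y/4)
t(c) = 1/(-2 + c) (t(c) = 1/(c - 2) = 1/(-2 + c))
(12287 + 19*(t(-2) - 63)) + ((11198 + 4348) - 4624) = (12287 + 19*(1/(-2 - 2) - 63)) + ((11198 + 4348) - 4624) = (12287 + 19*(1/(-4) - 63)) + (15546 - 4624) = (12287 + 19*(-¼ - 63)) + 10922 = (12287 + 19*(-253/4)) + 10922 = (12287 - 4807/4) + 10922 = 44341/4 + 10922 = 88029/4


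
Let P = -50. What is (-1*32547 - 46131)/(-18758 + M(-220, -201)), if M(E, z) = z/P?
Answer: 3933900/937699 ≈ 4.1953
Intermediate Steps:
M(E, z) = -z/50 (M(E, z) = z/(-50) = z*(-1/50) = -z/50)
(-1*32547 - 46131)/(-18758 + M(-220, -201)) = (-1*32547 - 46131)/(-18758 - 1/50*(-201)) = (-32547 - 46131)/(-18758 + 201/50) = -78678/(-937699/50) = -78678*(-50/937699) = 3933900/937699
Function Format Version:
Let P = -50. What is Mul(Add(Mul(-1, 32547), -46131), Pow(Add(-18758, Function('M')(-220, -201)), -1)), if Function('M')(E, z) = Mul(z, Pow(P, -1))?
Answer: Rational(3933900, 937699) ≈ 4.1953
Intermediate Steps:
Function('M')(E, z) = Mul(Rational(-1, 50), z) (Function('M')(E, z) = Mul(z, Pow(-50, -1)) = Mul(z, Rational(-1, 50)) = Mul(Rational(-1, 50), z))
Mul(Add(Mul(-1, 32547), -46131), Pow(Add(-18758, Function('M')(-220, -201)), -1)) = Mul(Add(Mul(-1, 32547), -46131), Pow(Add(-18758, Mul(Rational(-1, 50), -201)), -1)) = Mul(Add(-32547, -46131), Pow(Add(-18758, Rational(201, 50)), -1)) = Mul(-78678, Pow(Rational(-937699, 50), -1)) = Mul(-78678, Rational(-50, 937699)) = Rational(3933900, 937699)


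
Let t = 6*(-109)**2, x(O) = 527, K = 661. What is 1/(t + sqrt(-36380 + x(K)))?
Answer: 23762/1693909883 - I*sqrt(35853)/5081729649 ≈ 1.4028e-5 - 3.7261e-8*I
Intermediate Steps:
t = 71286 (t = 6*11881 = 71286)
1/(t + sqrt(-36380 + x(K))) = 1/(71286 + sqrt(-36380 + 527)) = 1/(71286 + sqrt(-35853)) = 1/(71286 + I*sqrt(35853))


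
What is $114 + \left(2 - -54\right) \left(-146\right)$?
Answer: $-8062$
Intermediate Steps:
$114 + \left(2 - -54\right) \left(-146\right) = 114 + \left(2 + 54\right) \left(-146\right) = 114 + 56 \left(-146\right) = 114 - 8176 = -8062$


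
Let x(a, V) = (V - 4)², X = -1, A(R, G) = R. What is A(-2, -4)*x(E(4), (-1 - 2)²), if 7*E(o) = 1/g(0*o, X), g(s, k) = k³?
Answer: -50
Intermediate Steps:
E(o) = -⅐ (E(o) = 1/(7*((-1)³)) = (⅐)/(-1) = (⅐)*(-1) = -⅐)
x(a, V) = (-4 + V)²
A(-2, -4)*x(E(4), (-1 - 2)²) = -2*(-4 + (-1 - 2)²)² = -2*(-4 + (-3)²)² = -2*(-4 + 9)² = -2*5² = -2*25 = -50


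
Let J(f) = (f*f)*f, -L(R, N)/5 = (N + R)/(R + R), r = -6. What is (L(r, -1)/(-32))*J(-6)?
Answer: -315/16 ≈ -19.688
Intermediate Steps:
L(R, N) = -5*(N + R)/(2*R) (L(R, N) = -5*(N + R)/(R + R) = -5*(N + R)/(2*R))
J(f) = f**3 (J(f) = f**2*f = f**3)
(L(r, -1)/(-32))*J(-6) = (((5/2)*(-1*(-1) - 1*(-6))/(-6))/(-32))*(-6)**3 = (((5/2)*(-1/6)*(1 + 6))*(-1/32))*(-216) = (((5/2)*(-1/6)*7)*(-1/32))*(-216) = -35/12*(-1/32)*(-216) = (35/384)*(-216) = -315/16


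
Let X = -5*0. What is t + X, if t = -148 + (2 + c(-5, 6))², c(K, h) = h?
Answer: -84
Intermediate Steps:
X = 0
t = -84 (t = -148 + (2 + 6)² = -148 + 8² = -148 + 64 = -84)
t + X = -84 + 0 = -84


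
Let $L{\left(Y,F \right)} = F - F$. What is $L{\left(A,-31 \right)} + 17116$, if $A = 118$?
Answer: $17116$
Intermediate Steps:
$L{\left(Y,F \right)} = 0$
$L{\left(A,-31 \right)} + 17116 = 0 + 17116 = 17116$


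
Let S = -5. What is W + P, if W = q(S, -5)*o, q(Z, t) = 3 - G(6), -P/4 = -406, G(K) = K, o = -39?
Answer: 1741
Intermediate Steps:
P = 1624 (P = -4*(-406) = 1624)
q(Z, t) = -3 (q(Z, t) = 3 - 1*6 = 3 - 6 = -3)
W = 117 (W = -3*(-39) = 117)
W + P = 117 + 1624 = 1741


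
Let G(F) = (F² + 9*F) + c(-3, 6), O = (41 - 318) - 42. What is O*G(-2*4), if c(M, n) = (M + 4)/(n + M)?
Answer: 7337/3 ≈ 2445.7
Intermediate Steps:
c(M, n) = (4 + M)/(M + n)
O = -319 (O = -277 - 42 = -319)
G(F) = ⅓ + F² + 9*F (G(F) = (F² + 9*F) + (4 - 3)/(-3 + 6) = (F² + 9*F) + 1/3 = (F² + 9*F) + (⅓)*1 = (F² + 9*F) + ⅓ = ⅓ + F² + 9*F)
O*G(-2*4) = -319*(⅓ + (-2*4)² + 9*(-2*4)) = -319*(⅓ + (-8)² + 9*(-8)) = -319*(⅓ + 64 - 72) = -319*(-23/3) = 7337/3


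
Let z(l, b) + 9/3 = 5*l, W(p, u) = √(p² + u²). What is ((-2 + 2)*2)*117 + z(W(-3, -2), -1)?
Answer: -3 + 5*√13 ≈ 15.028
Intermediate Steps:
z(l, b) = -3 + 5*l
((-2 + 2)*2)*117 + z(W(-3, -2), -1) = ((-2 + 2)*2)*117 + (-3 + 5*√((-3)² + (-2)²)) = (0*2)*117 + (-3 + 5*√(9 + 4)) = 0*117 + (-3 + 5*√13) = 0 + (-3 + 5*√13) = -3 + 5*√13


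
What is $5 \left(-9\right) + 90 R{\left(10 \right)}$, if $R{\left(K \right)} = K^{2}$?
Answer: $8955$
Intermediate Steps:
$5 \left(-9\right) + 90 R{\left(10 \right)} = 5 \left(-9\right) + 90 \cdot 10^{2} = -45 + 90 \cdot 100 = -45 + 9000 = 8955$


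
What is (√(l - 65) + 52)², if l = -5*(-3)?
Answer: 2654 + 520*I*√2 ≈ 2654.0 + 735.39*I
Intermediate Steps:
l = 15
(√(l - 65) + 52)² = (√(15 - 65) + 52)² = (√(-50) + 52)² = (5*I*√2 + 52)² = (52 + 5*I*√2)²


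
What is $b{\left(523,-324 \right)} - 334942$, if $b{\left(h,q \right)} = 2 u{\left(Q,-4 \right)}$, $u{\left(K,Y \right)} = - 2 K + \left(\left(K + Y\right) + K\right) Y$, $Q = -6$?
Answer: $-334790$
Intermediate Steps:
$u{\left(K,Y \right)} = - 2 K + Y \left(Y + 2 K\right)$ ($u{\left(K,Y \right)} = - 2 K + \left(Y + 2 K\right) Y = - 2 K + Y \left(Y + 2 K\right)$)
$b{\left(h,q \right)} = 152$ ($b{\left(h,q \right)} = 2 \left(\left(-4\right)^{2} - -12 + 2 \left(-6\right) \left(-4\right)\right) = 2 \left(16 + 12 + 48\right) = 2 \cdot 76 = 152$)
$b{\left(523,-324 \right)} - 334942 = 152 - 334942 = -334790$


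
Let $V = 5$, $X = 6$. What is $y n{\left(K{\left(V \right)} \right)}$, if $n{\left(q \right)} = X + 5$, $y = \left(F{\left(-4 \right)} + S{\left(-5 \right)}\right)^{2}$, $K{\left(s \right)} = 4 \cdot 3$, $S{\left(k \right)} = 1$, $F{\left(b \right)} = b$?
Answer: $99$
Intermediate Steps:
$K{\left(s \right)} = 12$
$y = 9$ ($y = \left(-4 + 1\right)^{2} = \left(-3\right)^{2} = 9$)
$n{\left(q \right)} = 11$ ($n{\left(q \right)} = 6 + 5 = 11$)
$y n{\left(K{\left(V \right)} \right)} = 9 \cdot 11 = 99$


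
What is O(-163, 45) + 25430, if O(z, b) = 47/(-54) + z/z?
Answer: 1373227/54 ≈ 25430.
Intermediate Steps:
O(z, b) = 7/54 (O(z, b) = 47*(-1/54) + 1 = -47/54 + 1 = 7/54)
O(-163, 45) + 25430 = 7/54 + 25430 = 1373227/54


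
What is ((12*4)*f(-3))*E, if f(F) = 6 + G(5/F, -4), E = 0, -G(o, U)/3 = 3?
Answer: 0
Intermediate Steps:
G(o, U) = -9 (G(o, U) = -3*3 = -9)
f(F) = -3 (f(F) = 6 - 9 = -3)
((12*4)*f(-3))*E = ((12*4)*(-3))*0 = (48*(-3))*0 = -144*0 = 0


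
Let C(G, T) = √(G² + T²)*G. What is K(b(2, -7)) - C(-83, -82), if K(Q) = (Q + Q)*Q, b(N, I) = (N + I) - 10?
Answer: 450 + 83*√13613 ≈ 10134.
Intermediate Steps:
b(N, I) = -10 + I + N (b(N, I) = (I + N) - 10 = -10 + I + N)
K(Q) = 2*Q² (K(Q) = (2*Q)*Q = 2*Q²)
C(G, T) = G*√(G² + T²)
K(b(2, -7)) - C(-83, -82) = 2*(-10 - 7 + 2)² - (-83)*√((-83)² + (-82)²) = 2*(-15)² - (-83)*√(6889 + 6724) = 2*225 - (-83)*√13613 = 450 + 83*√13613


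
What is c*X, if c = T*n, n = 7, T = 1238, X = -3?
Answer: -25998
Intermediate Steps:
c = 8666 (c = 1238*7 = 8666)
c*X = 8666*(-3) = -25998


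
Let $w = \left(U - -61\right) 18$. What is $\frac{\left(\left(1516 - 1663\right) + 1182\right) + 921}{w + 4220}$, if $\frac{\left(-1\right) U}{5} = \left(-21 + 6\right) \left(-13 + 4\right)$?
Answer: $- \frac{489}{1708} \approx -0.2863$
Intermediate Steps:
$U = -675$ ($U = - 5 \left(-21 + 6\right) \left(-13 + 4\right) = - 5 \left(\left(-15\right) \left(-9\right)\right) = \left(-5\right) 135 = -675$)
$w = -11052$ ($w = \left(-675 - -61\right) 18 = \left(-675 + 61\right) 18 = \left(-614\right) 18 = -11052$)
$\frac{\left(\left(1516 - 1663\right) + 1182\right) + 921}{w + 4220} = \frac{\left(\left(1516 - 1663\right) + 1182\right) + 921}{-11052 + 4220} = \frac{\left(-147 + 1182\right) + 921}{-6832} = \left(1035 + 921\right) \left(- \frac{1}{6832}\right) = 1956 \left(- \frac{1}{6832}\right) = - \frac{489}{1708}$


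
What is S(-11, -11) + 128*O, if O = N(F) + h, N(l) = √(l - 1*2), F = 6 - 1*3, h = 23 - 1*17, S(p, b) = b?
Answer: 885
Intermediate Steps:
h = 6 (h = 23 - 17 = 6)
F = 3 (F = 6 - 3 = 3)
N(l) = √(-2 + l) (N(l) = √(l - 2) = √(-2 + l))
O = 7 (O = √(-2 + 3) + 6 = √1 + 6 = 1 + 6 = 7)
S(-11, -11) + 128*O = -11 + 128*7 = -11 + 896 = 885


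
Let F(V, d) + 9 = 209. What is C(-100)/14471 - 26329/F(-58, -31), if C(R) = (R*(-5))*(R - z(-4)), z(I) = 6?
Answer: -391606959/2894200 ≈ -135.31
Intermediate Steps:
F(V, d) = 200 (F(V, d) = -9 + 209 = 200)
C(R) = -5*R*(-6 + R) (C(R) = (R*(-5))*(R - 1*6) = (-5*R)*(R - 6) = (-5*R)*(-6 + R) = -5*R*(-6 + R))
C(-100)/14471 - 26329/F(-58, -31) = (5*(-100)*(6 - 1*(-100)))/14471 - 26329/200 = (5*(-100)*(6 + 100))*(1/14471) - 26329*1/200 = (5*(-100)*106)*(1/14471) - 26329/200 = -53000*1/14471 - 26329/200 = -53000/14471 - 26329/200 = -391606959/2894200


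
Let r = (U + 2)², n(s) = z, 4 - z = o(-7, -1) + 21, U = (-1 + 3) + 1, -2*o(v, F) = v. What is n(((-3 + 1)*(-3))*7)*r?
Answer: -1025/2 ≈ -512.50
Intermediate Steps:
o(v, F) = -v/2
U = 3 (U = 2 + 1 = 3)
z = -41/2 (z = 4 - (-½*(-7) + 21) = 4 - (7/2 + 21) = 4 - 1*49/2 = 4 - 49/2 = -41/2 ≈ -20.500)
n(s) = -41/2
r = 25 (r = (3 + 2)² = 5² = 25)
n(((-3 + 1)*(-3))*7)*r = -41/2*25 = -1025/2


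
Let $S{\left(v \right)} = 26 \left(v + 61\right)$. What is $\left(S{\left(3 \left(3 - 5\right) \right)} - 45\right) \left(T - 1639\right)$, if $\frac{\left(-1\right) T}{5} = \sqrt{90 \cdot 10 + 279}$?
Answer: $-2270015 - 20775 \sqrt{131} \approx -2.5078 \cdot 10^{6}$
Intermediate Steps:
$T = - 15 \sqrt{131}$ ($T = - 5 \sqrt{90 \cdot 10 + 279} = - 5 \sqrt{900 + 279} = - 5 \sqrt{1179} = - 5 \cdot 3 \sqrt{131} = - 15 \sqrt{131} \approx -171.68$)
$S{\left(v \right)} = 1586 + 26 v$ ($S{\left(v \right)} = 26 \left(61 + v\right) = 1586 + 26 v$)
$\left(S{\left(3 \left(3 - 5\right) \right)} - 45\right) \left(T - 1639\right) = \left(\left(1586 + 26 \cdot 3 \left(3 - 5\right)\right) - 45\right) \left(- 15 \sqrt{131} - 1639\right) = \left(\left(1586 + 26 \cdot 3 \left(-2\right)\right) - 45\right) \left(-1639 - 15 \sqrt{131}\right) = \left(\left(1586 + 26 \left(-6\right)\right) - 45\right) \left(-1639 - 15 \sqrt{131}\right) = \left(\left(1586 - 156\right) - 45\right) \left(-1639 - 15 \sqrt{131}\right) = \left(1430 - 45\right) \left(-1639 - 15 \sqrt{131}\right) = 1385 \left(-1639 - 15 \sqrt{131}\right) = -2270015 - 20775 \sqrt{131}$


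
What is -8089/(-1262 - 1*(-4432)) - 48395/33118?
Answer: -105325913/26246015 ≈ -4.0130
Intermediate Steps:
-8089/(-1262 - 1*(-4432)) - 48395/33118 = -8089/(-1262 + 4432) - 48395*1/33118 = -8089/3170 - 48395/33118 = -105325913/26246015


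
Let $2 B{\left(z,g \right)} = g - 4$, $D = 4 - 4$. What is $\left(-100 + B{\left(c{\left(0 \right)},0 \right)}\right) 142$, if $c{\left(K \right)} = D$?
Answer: $-14484$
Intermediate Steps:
$D = 0$
$c{\left(K \right)} = 0$
$B{\left(z,g \right)} = -2 + \frac{g}{2}$ ($B{\left(z,g \right)} = \frac{g - 4}{2} = \frac{-4 + g}{2} = -2 + \frac{g}{2}$)
$\left(-100 + B{\left(c{\left(0 \right)},0 \right)}\right) 142 = \left(-100 + \left(-2 + \frac{1}{2} \cdot 0\right)\right) 142 = \left(-100 + \left(-2 + 0\right)\right) 142 = \left(-100 - 2\right) 142 = \left(-102\right) 142 = -14484$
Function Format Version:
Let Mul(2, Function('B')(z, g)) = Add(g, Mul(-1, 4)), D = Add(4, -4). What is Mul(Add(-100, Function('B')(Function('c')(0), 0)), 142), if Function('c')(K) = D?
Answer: -14484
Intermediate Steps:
D = 0
Function('c')(K) = 0
Function('B')(z, g) = Add(-2, Mul(Rational(1, 2), g)) (Function('B')(z, g) = Mul(Rational(1, 2), Add(g, Mul(-1, 4))) = Mul(Rational(1, 2), Add(g, -4)) = Mul(Rational(1, 2), Add(-4, g)) = Add(-2, Mul(Rational(1, 2), g)))
Mul(Add(-100, Function('B')(Function('c')(0), 0)), 142) = Mul(Add(-100, Add(-2, Mul(Rational(1, 2), 0))), 142) = Mul(Add(-100, Add(-2, 0)), 142) = Mul(Add(-100, -2), 142) = Mul(-102, 142) = -14484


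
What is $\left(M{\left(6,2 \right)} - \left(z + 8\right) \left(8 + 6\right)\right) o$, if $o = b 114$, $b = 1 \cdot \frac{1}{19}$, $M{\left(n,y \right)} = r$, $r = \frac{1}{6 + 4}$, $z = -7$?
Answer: $- \frac{417}{5} \approx -83.4$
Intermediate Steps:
$r = \frac{1}{10} \approx 0.1$
$M{\left(n,y \right)} = \frac{1}{10}$
$b = \frac{1}{19}$ ($b = 1 \cdot \frac{1}{19} = \frac{1}{19} \approx 0.052632$)
$o = 6$ ($o = \frac{1}{19} \cdot 114 = 6$)
$\left(M{\left(6,2 \right)} - \left(z + 8\right) \left(8 + 6\right)\right) o = \left(\frac{1}{10} - \left(-7 + 8\right) \left(8 + 6\right)\right) 6 = \left(\frac{1}{10} - 1 \cdot 14\right) 6 = \left(\frac{1}{10} - 14\right) 6 = \left(- \frac{139}{10}\right) 6 = - \frac{417}{5}$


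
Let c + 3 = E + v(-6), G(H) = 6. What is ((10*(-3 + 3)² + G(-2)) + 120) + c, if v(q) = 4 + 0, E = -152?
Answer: -25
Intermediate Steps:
v(q) = 4
c = -151 (c = -3 + (-152 + 4) = -3 - 148 = -151)
((10*(-3 + 3)² + G(-2)) + 120) + c = ((10*(-3 + 3)² + 6) + 120) - 151 = ((10*0² + 6) + 120) - 151 = ((10*0 + 6) + 120) - 151 = ((0 + 6) + 120) - 151 = (6 + 120) - 151 = 126 - 151 = -25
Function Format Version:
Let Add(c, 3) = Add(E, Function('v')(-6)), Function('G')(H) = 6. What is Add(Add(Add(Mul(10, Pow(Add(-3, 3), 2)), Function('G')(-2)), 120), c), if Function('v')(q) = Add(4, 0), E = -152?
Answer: -25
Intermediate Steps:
Function('v')(q) = 4
c = -151 (c = Add(-3, Add(-152, 4)) = Add(-3, -148) = -151)
Add(Add(Add(Mul(10, Pow(Add(-3, 3), 2)), Function('G')(-2)), 120), c) = Add(Add(Add(Mul(10, Pow(Add(-3, 3), 2)), 6), 120), -151) = Add(Add(Add(Mul(10, Pow(0, 2)), 6), 120), -151) = Add(Add(Add(Mul(10, 0), 6), 120), -151) = Add(Add(Add(0, 6), 120), -151) = Add(Add(6, 120), -151) = Add(126, -151) = -25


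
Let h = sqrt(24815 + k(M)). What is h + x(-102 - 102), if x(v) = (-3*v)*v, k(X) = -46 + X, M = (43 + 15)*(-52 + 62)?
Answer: -124848 + sqrt(25349) ≈ -1.2469e+5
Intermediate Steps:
M = 580 (M = 58*10 = 580)
h = sqrt(25349) (h = sqrt(24815 + (-46 + 580)) = sqrt(24815 + 534) = sqrt(25349) ≈ 159.21)
x(v) = -3*v**2
h + x(-102 - 102) = sqrt(25349) - 3*(-102 - 102)**2 = sqrt(25349) - 3*(-204)**2 = sqrt(25349) - 3*41616 = sqrt(25349) - 124848 = -124848 + sqrt(25349)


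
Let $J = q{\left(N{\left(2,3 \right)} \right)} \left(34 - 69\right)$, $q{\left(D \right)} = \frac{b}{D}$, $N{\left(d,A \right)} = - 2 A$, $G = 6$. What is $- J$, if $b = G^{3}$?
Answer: $-1260$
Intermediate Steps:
$b = 216$ ($b = 6^{3} = 216$)
$q{\left(D \right)} = \frac{216}{D}$
$J = 1260$ ($J = \frac{216}{\left(-2\right) 3} \left(34 - 69\right) = \frac{216}{-6} \left(-35\right) = 216 \left(- \frac{1}{6}\right) \left(-35\right) = \left(-36\right) \left(-35\right) = 1260$)
$- J = \left(-1\right) 1260 = -1260$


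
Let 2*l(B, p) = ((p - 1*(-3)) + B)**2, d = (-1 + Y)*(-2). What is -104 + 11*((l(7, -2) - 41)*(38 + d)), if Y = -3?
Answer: -4658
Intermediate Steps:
d = 8 (d = (-1 - 3)*(-2) = -4*(-2) = 8)
l(B, p) = (3 + B + p)**2/2 (l(B, p) = ((p - 1*(-3)) + B)**2/2 = ((p + 3) + B)**2/2 = ((3 + p) + B)**2/2 = (3 + B + p)**2/2)
-104 + 11*((l(7, -2) - 41)*(38 + d)) = -104 + 11*(((3 + 7 - 2)**2/2 - 41)*(38 + 8)) = -104 + 11*(((1/2)*8**2 - 41)*46) = -104 + 11*(((1/2)*64 - 41)*46) = -104 + 11*((32 - 41)*46) = -104 + 11*(-9*46) = -104 + 11*(-414) = -104 - 4554 = -4658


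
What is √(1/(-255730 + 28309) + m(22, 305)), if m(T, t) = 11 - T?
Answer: 32*I*√61732167/75807 ≈ 3.3166*I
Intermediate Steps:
√(1/(-255730 + 28309) + m(22, 305)) = √(1/(-255730 + 28309) + (11 - 1*22)) = √(1/(-227421) + (11 - 22)) = √(-1/227421 - 11) = √(-2501632/227421) = 32*I*√61732167/75807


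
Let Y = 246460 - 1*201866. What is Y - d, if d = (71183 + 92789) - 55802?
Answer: -63576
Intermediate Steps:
Y = 44594 (Y = 246460 - 201866 = 44594)
d = 108170 (d = 163972 - 55802 = 108170)
Y - d = 44594 - 1*108170 = 44594 - 108170 = -63576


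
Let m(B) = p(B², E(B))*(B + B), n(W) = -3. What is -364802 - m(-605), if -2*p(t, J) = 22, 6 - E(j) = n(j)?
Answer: -378112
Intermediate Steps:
E(j) = 9 (E(j) = 6 - 1*(-3) = 6 + 3 = 9)
p(t, J) = -11 (p(t, J) = -½*22 = -11)
m(B) = -22*B (m(B) = -11*(B + B) = -22*B)
-364802 - m(-605) = -364802 - (-22)*(-605) = -364802 - 1*13310 = -364802 - 13310 = -378112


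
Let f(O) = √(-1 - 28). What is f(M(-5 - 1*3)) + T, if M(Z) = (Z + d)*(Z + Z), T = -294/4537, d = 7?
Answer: -294/4537 + I*√29 ≈ -0.064801 + 5.3852*I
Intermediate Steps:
T = -294/4537 (T = -294*1/4537 = -294/4537 ≈ -0.064801)
M(Z) = 2*Z*(7 + Z) (M(Z) = (Z + 7)*(Z + Z) = (7 + Z)*(2*Z) = 2*Z*(7 + Z))
f(O) = I*√29 (f(O) = √(-29) = I*√29)
f(M(-5 - 1*3)) + T = I*√29 - 294/4537 = -294/4537 + I*√29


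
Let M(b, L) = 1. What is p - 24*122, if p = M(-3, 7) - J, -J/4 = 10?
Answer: -2887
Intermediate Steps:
J = -40 (J = -4*10 = -40)
p = 41 (p = 1 - 1*(-40) = 1 + 40 = 41)
p - 24*122 = 41 - 24*122 = 41 - 2928 = -2887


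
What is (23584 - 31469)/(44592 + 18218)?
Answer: -1577/12562 ≈ -0.12554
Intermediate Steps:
(23584 - 31469)/(44592 + 18218) = -7885/62810 = -7885*1/62810 = -1577/12562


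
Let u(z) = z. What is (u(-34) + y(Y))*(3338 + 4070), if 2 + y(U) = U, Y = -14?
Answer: -370400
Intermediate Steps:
y(U) = -2 + U
(u(-34) + y(Y))*(3338 + 4070) = (-34 + (-2 - 14))*(3338 + 4070) = (-34 - 16)*7408 = -50*7408 = -370400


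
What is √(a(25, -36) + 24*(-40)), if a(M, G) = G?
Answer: 2*I*√249 ≈ 31.559*I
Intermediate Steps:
√(a(25, -36) + 24*(-40)) = √(-36 + 24*(-40)) = √(-36 - 960) = √(-996) = 2*I*√249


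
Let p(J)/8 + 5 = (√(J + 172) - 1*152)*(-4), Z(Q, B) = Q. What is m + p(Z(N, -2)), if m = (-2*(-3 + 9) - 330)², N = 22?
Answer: 121788 - 32*√194 ≈ 1.2134e+5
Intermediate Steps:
m = 116964 (m = (-2*6 - 330)² = (-12 - 330)² = (-342)² = 116964)
p(J) = 4824 - 32*√(172 + J) (p(J) = -40 + 8*((√(J + 172) - 1*152)*(-4)) = -40 + 8*((√(172 + J) - 152)*(-4)) = -40 + 8*((-152 + √(172 + J))*(-4)) = -40 + 8*(608 - 4*√(172 + J)) = -40 + (4864 - 32*√(172 + J)) = 4824 - 32*√(172 + J))
m + p(Z(N, -2)) = 116964 + (4824 - 32*√(172 + 22)) = 116964 + (4824 - 32*√194) = 121788 - 32*√194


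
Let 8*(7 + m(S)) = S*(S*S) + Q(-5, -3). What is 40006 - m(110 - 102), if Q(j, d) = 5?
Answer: 319587/8 ≈ 39948.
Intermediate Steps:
m(S) = -51/8 + S³/8 (m(S) = -7 + (S*(S*S) + 5)/8 = -7 + (S*S² + 5)/8 = -7 + (S³ + 5)/8 = -7 + (5 + S³)/8 = -7 + (5/8 + S³/8) = -51/8 + S³/8)
40006 - m(110 - 102) = 40006 - (-51/8 + (110 - 102)³/8) = 40006 - (-51/8 + (⅛)*8³) = 40006 - (-51/8 + (⅛)*512) = 40006 - (-51/8 + 64) = 40006 - 1*461/8 = 40006 - 461/8 = 319587/8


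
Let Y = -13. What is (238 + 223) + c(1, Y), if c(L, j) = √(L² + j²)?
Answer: 461 + √170 ≈ 474.04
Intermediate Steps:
(238 + 223) + c(1, Y) = (238 + 223) + √(1² + (-13)²) = 461 + √(1 + 169) = 461 + √170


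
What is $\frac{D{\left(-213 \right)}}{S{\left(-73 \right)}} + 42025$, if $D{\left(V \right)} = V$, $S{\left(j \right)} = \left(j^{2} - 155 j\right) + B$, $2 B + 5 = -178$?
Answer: $\frac{463745733}{11035} \approx 42025.0$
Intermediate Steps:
$B = - \frac{183}{2}$ ($B = - \frac{5}{2} + \frac{1}{2} \left(-178\right) = - \frac{5}{2} - 89 = - \frac{183}{2} \approx -91.5$)
$S{\left(j \right)} = - \frac{183}{2} + j^{2} - 155 j$ ($S{\left(j \right)} = \left(j^{2} - 155 j\right) - \frac{183}{2} = - \frac{183}{2} + j^{2} - 155 j$)
$\frac{D{\left(-213 \right)}}{S{\left(-73 \right)}} + 42025 = - \frac{213}{- \frac{183}{2} + \left(-73\right)^{2} - -11315} + 42025 = - \frac{213}{- \frac{183}{2} + 5329 + 11315} + 42025 = - \frac{213}{\frac{33105}{2}} + 42025 = \left(-213\right) \frac{2}{33105} + 42025 = - \frac{142}{11035} + 42025 = \frac{463745733}{11035}$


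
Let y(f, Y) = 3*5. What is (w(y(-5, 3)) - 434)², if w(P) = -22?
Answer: 207936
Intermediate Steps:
y(f, Y) = 15
(w(y(-5, 3)) - 434)² = (-22 - 434)² = (-456)² = 207936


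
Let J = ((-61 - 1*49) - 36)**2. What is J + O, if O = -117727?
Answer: -96411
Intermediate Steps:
J = 21316 (J = ((-61 - 49) - 36)**2 = (-110 - 36)**2 = (-146)**2 = 21316)
J + O = 21316 - 117727 = -96411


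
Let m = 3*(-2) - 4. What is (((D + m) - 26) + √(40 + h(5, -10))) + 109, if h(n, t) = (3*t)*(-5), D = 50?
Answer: 123 + √190 ≈ 136.78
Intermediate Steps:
m = -10 (m = -6 - 4 = -10)
h(n, t) = -15*t
(((D + m) - 26) + √(40 + h(5, -10))) + 109 = (((50 - 10) - 26) + √(40 - 15*(-10))) + 109 = ((40 - 26) + √(40 + 150)) + 109 = (14 + √190) + 109 = 123 + √190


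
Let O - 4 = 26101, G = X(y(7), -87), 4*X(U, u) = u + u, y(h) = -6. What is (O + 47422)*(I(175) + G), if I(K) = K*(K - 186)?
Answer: -289475799/2 ≈ -1.4474e+8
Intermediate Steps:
X(U, u) = u/2 (X(U, u) = (u + u)/4 = (2*u)/4 = u/2)
G = -87/2 (G = (1/2)*(-87) = -87/2 ≈ -43.500)
O = 26105 (O = 4 + 26101 = 26105)
I(K) = K*(-186 + K)
(O + 47422)*(I(175) + G) = (26105 + 47422)*(175*(-186 + 175) - 87/2) = 73527*(175*(-11) - 87/2) = 73527*(-1925 - 87/2) = 73527*(-3937/2) = -289475799/2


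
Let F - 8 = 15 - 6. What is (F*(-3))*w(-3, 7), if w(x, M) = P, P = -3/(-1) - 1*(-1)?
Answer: -204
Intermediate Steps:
P = 4 (P = -3*(-1) + 1 = 3 + 1 = 4)
w(x, M) = 4
F = 17 (F = 8 + (15 - 6) = 8 + 9 = 17)
(F*(-3))*w(-3, 7) = (17*(-3))*4 = -51*4 = -204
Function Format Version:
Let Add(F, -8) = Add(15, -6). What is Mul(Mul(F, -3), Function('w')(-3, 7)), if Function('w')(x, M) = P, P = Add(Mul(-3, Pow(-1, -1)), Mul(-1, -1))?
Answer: -204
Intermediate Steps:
P = 4 (P = Add(Mul(-3, -1), 1) = Add(3, 1) = 4)
Function('w')(x, M) = 4
F = 17 (F = Add(8, Add(15, -6)) = Add(8, 9) = 17)
Mul(Mul(F, -3), Function('w')(-3, 7)) = Mul(Mul(17, -3), 4) = Mul(-51, 4) = -204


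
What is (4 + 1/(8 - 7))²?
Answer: 25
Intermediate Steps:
(4 + 1/(8 - 7))² = (4 + 1/1)² = (4 + 1)² = 5² = 25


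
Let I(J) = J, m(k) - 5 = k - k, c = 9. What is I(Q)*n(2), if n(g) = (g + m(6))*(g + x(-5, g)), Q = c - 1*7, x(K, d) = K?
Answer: -42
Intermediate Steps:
m(k) = 5 (m(k) = 5 + (k - k) = 5 + 0 = 5)
Q = 2 (Q = 9 - 1*7 = 9 - 7 = 2)
n(g) = (-5 + g)*(5 + g) (n(g) = (g + 5)*(g - 5) = (5 + g)*(-5 + g) = (-5 + g)*(5 + g))
I(Q)*n(2) = 2*(-25 + 2**2) = 2*(-25 + 4) = 2*(-21) = -42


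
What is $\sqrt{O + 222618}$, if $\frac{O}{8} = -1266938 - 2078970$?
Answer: $i \sqrt{26544646} \approx 5152.1 i$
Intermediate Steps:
$O = -26767264$ ($O = 8 \left(-1266938 - 2078970\right) = 8 \left(-3345908\right) = -26767264$)
$\sqrt{O + 222618} = \sqrt{-26767264 + 222618} = \sqrt{-26544646} = i \sqrt{26544646}$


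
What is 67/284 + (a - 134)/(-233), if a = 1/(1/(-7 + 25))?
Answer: 48555/66172 ≈ 0.73377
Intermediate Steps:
a = 18 (a = 1/(1/18) = 18)
67/284 + (a - 134)/(-233) = 67/284 + (18 - 134)/(-233) = 67*(1/284) - 116*(-1/233) = 67/284 + 116/233 = 48555/66172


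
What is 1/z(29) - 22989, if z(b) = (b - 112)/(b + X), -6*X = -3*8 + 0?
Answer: -1908120/83 ≈ -22989.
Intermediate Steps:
X = 4 (X = -(-3*8 + 0)/6 = -(-24 + 0)/6 = -1/6*(-24) = 4)
z(b) = (-112 + b)/(4 + b) (z(b) = (b - 112)/(b + 4) = (-112 + b)/(4 + b))
1/z(29) - 22989 = 1/((-112 + 29)/(4 + 29)) - 22989 = 1/(-83/33) - 22989 = -33/83 - 22989 = -1908120/83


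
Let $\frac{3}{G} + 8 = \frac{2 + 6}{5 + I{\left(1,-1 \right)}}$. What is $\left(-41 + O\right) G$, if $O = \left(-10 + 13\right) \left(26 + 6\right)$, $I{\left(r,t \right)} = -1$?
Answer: $- \frac{55}{2} \approx -27.5$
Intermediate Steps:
$O = 96$ ($O = 3 \cdot 32 = 96$)
$G = - \frac{1}{2}$ ($G = \frac{3}{-8 + \frac{2 + 6}{5 - 1}} = \frac{3}{-8 + \frac{8}{4}} = \frac{3}{-8 + 8 \cdot \frac{1}{4}} = \frac{3}{-8 + 2} = \frac{3}{-6} = 3 \left(- \frac{1}{6}\right) = - \frac{1}{2} \approx -0.5$)
$\left(-41 + O\right) G = \left(-41 + 96\right) \left(- \frac{1}{2}\right) = 55 \left(- \frac{1}{2}\right) = - \frac{55}{2}$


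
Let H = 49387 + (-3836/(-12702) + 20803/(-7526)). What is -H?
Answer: -33245967187/673206 ≈ -49385.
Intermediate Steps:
H = 33245967187/673206 (H = 49387 + (-3836*(-1/12702) + 20803*(-1/7526)) = 49387 + (1918/6351 - 293/106) = 49387 - 1657535/673206 = 33245967187/673206 ≈ 49385.)
-H = -1*33245967187/673206 = -33245967187/673206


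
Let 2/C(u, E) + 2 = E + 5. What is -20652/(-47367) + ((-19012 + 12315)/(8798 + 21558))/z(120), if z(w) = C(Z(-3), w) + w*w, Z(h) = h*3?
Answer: 370116322977449/848920972322568 ≈ 0.43598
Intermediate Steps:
Z(h) = 3*h
C(u, E) = 2/(3 + E) (C(u, E) = 2/(-2 + (E + 5)) = 2/(-2 + (5 + E)) = 2/(3 + E))
z(w) = w² + 2/(3 + w) (z(w) = 2/(3 + w) + w*w = 2/(3 + w) + w² = w² + 2/(3 + w))
-20652/(-47367) + ((-19012 + 12315)/(8798 + 21558))/z(120) = -20652/(-47367) + ((-19012 + 12315)/(8798 + 21558))/(((2 + 120²*(3 + 120))/(3 + 120))) = -20652*(-1/47367) + (-6697/30356)/(((2 + 14400*123)/123)) = 6884/15789 + (-6697*1/30356)/(((2 + 1771200)/123)) = 6884/15789 - 6697/(30356*((1/123)*1771202)) = 6884/15789 - 6697/(30356*1771202/123) = 6884/15789 - 6697/30356*123/1771202 = 6884/15789 - 823731/53766607912 = 370116322977449/848920972322568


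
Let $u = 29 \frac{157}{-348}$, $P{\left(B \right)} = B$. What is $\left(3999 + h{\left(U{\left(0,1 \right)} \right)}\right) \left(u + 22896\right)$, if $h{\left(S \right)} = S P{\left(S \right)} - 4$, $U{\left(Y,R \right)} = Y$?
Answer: $\frac{1097007025}{12} \approx 9.1417 \cdot 10^{7}$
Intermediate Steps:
$h{\left(S \right)} = -4 + S^{2}$ ($h{\left(S \right)} = S S - 4 = S^{2} - 4 = -4 + S^{2}$)
$u = - \frac{157}{12}$ ($u = 29 \cdot 157 \left(- \frac{1}{348}\right) = 29 \left(- \frac{157}{348}\right) = - \frac{157}{12} \approx -13.083$)
$\left(3999 + h{\left(U{\left(0,1 \right)} \right)}\right) \left(u + 22896\right) = \left(3999 - \left(4 - 0^{2}\right)\right) \left(- \frac{157}{12} + 22896\right) = \left(3999 + \left(-4 + 0\right)\right) \frac{274595}{12} = \left(3999 - 4\right) \frac{274595}{12} = 3995 \cdot \frac{274595}{12} = \frac{1097007025}{12}$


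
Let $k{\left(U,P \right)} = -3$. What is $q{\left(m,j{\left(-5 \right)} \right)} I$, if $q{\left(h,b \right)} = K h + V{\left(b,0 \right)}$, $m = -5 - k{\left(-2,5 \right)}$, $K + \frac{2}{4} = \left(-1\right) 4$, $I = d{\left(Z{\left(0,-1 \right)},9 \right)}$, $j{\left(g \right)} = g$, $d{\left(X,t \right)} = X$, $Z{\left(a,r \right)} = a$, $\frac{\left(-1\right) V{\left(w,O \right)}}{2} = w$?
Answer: $0$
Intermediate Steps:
$V{\left(w,O \right)} = - 2 w$
$I = 0$
$K = - \frac{9}{2}$ ($K = - \frac{1}{2} - 4 = - \frac{9}{2} \approx -4.5$)
$m = -2$ ($m = -5 - -3 = -5 + 3 = -2$)
$q{\left(h,b \right)} = - 2 b - \frac{9 h}{2}$ ($q{\left(h,b \right)} = - \frac{9 h}{2} - 2 b = - 2 b - \frac{9 h}{2}$)
$q{\left(m,j{\left(-5 \right)} \right)} I = \left(\left(-2\right) \left(-5\right) - -9\right) 0 = \left(10 + 9\right) 0 = 19 \cdot 0 = 0$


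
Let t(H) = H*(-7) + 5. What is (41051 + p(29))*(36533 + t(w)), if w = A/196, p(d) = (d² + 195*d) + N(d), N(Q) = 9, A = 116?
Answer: 12161828772/7 ≈ 1.7374e+9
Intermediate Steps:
p(d) = 9 + d² + 195*d (p(d) = (d² + 195*d) + 9 = 9 + d² + 195*d)
w = 29/49 (w = 116/196 = 116*(1/196) = 29/49 ≈ 0.59184)
t(H) = 5 - 7*H (t(H) = -7*H + 5 = 5 - 7*H)
(41051 + p(29))*(36533 + t(w)) = (41051 + (9 + 29² + 195*29))*(36533 + (5 - 7*29/49)) = (41051 + (9 + 841 + 5655))*(36533 + (5 - 29/7)) = (41051 + 6505)*(36533 + 6/7) = 47556*(255737/7) = 12161828772/7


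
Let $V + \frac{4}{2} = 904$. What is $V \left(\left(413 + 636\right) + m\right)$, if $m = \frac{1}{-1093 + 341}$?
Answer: $\frac{355769997}{376} \approx 9.462 \cdot 10^{5}$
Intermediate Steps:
$V = 902$ ($V = -2 + 904 = 902$)
$m = - \frac{1}{752}$ ($m = \frac{1}{-752} = - \frac{1}{752} \approx -0.0013298$)
$V \left(\left(413 + 636\right) + m\right) = 902 \left(\left(413 + 636\right) - \frac{1}{752}\right) = 902 \left(1049 - \frac{1}{752}\right) = 902 \cdot \frac{788847}{752} = \frac{355769997}{376}$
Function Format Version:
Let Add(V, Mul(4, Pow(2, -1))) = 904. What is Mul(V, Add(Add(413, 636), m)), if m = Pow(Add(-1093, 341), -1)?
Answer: Rational(355769997, 376) ≈ 9.4620e+5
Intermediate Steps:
V = 902 (V = Add(-2, 904) = 902)
m = Rational(-1, 752) (m = Pow(-752, -1) = Rational(-1, 752) ≈ -0.0013298)
Mul(V, Add(Add(413, 636), m)) = Mul(902, Add(Add(413, 636), Rational(-1, 752))) = Mul(902, Add(1049, Rational(-1, 752))) = Mul(902, Rational(788847, 752)) = Rational(355769997, 376)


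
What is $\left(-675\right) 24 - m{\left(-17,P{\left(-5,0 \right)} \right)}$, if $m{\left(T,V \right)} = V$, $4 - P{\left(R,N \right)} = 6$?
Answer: $-16198$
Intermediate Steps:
$P{\left(R,N \right)} = -2$ ($P{\left(R,N \right)} = 4 - 6 = -2$)
$\left(-675\right) 24 - m{\left(-17,P{\left(-5,0 \right)} \right)} = \left(-675\right) 24 - -2 = -16200 + 2 = -16198$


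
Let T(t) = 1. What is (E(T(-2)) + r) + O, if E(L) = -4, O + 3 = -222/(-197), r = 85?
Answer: 15588/197 ≈ 79.127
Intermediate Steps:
O = -369/197 (O = -3 - 222/(-197) = -3 - 222*(-1/197) = -3 + 222/197 = -369/197 ≈ -1.8731)
(E(T(-2)) + r) + O = (-4 + 85) - 369/197 = 81 - 369/197 = 15588/197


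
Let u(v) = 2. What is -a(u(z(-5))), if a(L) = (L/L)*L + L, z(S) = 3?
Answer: -4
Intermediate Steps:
a(L) = 2*L (a(L) = 1*L + L = L + L = 2*L)
-a(u(z(-5))) = -2*2 = -1*4 = -4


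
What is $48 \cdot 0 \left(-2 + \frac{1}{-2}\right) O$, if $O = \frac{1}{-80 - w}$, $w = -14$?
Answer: $0$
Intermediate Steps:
$O = - \frac{1}{66}$ ($O = \frac{1}{-80 - -14} = \frac{1}{-80 + 14} = \frac{1}{-66} = - \frac{1}{66} \approx -0.015152$)
$48 \cdot 0 \left(-2 + \frac{1}{-2}\right) O = 48 \cdot 0 \left(-2 + \frac{1}{-2}\right) \left(- \frac{1}{66}\right) = 48 \cdot 0 \left(-2 - \frac{1}{2}\right) \left(- \frac{1}{66}\right) = 48 \cdot 0 \left(- \frac{5}{2}\right) \left(- \frac{1}{66}\right) = 48 \cdot 0 \left(- \frac{1}{66}\right) = 0 \left(- \frac{1}{66}\right) = 0$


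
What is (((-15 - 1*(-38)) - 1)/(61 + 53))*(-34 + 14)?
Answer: -220/57 ≈ -3.8596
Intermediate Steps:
(((-15 - 1*(-38)) - 1)/(61 + 53))*(-34 + 14) = (((-15 + 38) - 1)/114)*(-20) = ((23 - 1)*(1/114))*(-20) = (22*(1/114))*(-20) = (11/57)*(-20) = -220/57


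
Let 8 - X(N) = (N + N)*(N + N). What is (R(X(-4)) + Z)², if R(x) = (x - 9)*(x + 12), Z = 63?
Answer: 8543929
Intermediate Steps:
X(N) = 8 - 4*N² (X(N) = 8 - (N + N)*(N + N) = 8 - 2*N*2*N = 8 - 4*N²)
R(x) = (-9 + x)*(12 + x)
(R(X(-4)) + Z)² = ((-108 + (8 - 4*(-4)²)² + 3*(8 - 4*(-4)²)) + 63)² = ((-108 + (8 - 4*16)² + 3*(8 - 4*16)) + 63)² = ((-108 + (8 - 64)² + 3*(8 - 64)) + 63)² = ((-108 + (-56)² + 3*(-56)) + 63)² = ((-108 + 3136 - 168) + 63)² = (2860 + 63)² = 2923² = 8543929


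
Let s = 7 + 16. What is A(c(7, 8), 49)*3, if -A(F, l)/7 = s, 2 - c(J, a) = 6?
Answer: -483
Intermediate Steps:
c(J, a) = -4 (c(J, a) = 2 - 1*6 = 2 - 6 = -4)
s = 23
A(F, l) = -161 (A(F, l) = -7*23 = -161)
A(c(7, 8), 49)*3 = -161*3 = -483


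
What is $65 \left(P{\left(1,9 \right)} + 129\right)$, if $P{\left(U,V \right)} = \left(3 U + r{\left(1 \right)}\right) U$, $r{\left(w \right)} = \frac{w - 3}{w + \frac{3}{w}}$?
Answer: $\frac{17095}{2} \approx 8547.5$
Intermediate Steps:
$r{\left(w \right)} = \frac{-3 + w}{w + \frac{3}{w}}$ ($r{\left(w \right)} = \frac{w - 3}{w + \frac{3}{w}} = \frac{-3 + w}{w + \frac{3}{w}}$)
$P{\left(U,V \right)} = U \left(- \frac{1}{2} + 3 U\right)$ ($P{\left(U,V \right)} = \left(3 U + 1 \frac{1}{3 + 1^{2}} \left(-3 + 1\right)\right) U = \left(3 U + 1 \frac{1}{3 + 1} \left(-2\right)\right) U = \left(3 U + 1 \cdot \frac{1}{4} \left(-2\right)\right) U = \left(3 U - \frac{1}{2}\right) U = \left(- \frac{1}{2} + 3 U\right) U = U \left(- \frac{1}{2} + 3 U\right)$)
$65 \left(P{\left(1,9 \right)} + 129\right) = 65 \left(\frac{1}{2} \cdot 1 \left(-1 + 6 \cdot 1\right) + 129\right) = 65 \left(\frac{1}{2} \cdot 1 \left(-1 + 6\right) + 129\right) = 65 \left(\frac{1}{2} \cdot 1 \cdot 5 + 129\right) = 65 \left(\frac{5}{2} + 129\right) = 65 \cdot \frac{263}{2} = \frac{17095}{2}$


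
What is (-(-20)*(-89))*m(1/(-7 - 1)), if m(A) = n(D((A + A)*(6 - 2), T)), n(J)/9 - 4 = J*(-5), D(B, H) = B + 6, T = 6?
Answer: 336420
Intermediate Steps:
D(B, H) = 6 + B
n(J) = 36 - 45*J (n(J) = 36 + 9*(J*(-5)) = 36 + 9*(-5*J) = 36 - 45*J)
m(A) = -234 - 360*A (m(A) = 36 - 45*(6 + (A + A)*(6 - 2)) = 36 - 45*(6 + (2*A)*4) = 36 - 45*(6 + 8*A) = 36 + (-270 - 360*A) = -234 - 360*A)
(-(-20)*(-89))*m(1/(-7 - 1)) = (-(-20)*(-89))*(-234 - 360/(-7 - 1)) = (-20*89)*(-234 - 360/(-8)) = -1780*(-234 - 360*(-⅛)) = -1780*(-234 + 45) = -1780*(-189) = 336420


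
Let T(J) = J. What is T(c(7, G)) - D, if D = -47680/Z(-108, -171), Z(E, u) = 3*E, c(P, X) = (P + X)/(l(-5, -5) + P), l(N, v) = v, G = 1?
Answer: -11596/81 ≈ -143.16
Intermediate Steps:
c(P, X) = (P + X)/(-5 + P)
D = 11920/81 (D = -47680/(3*(-108)) = -47680/(-324) = -47680*(-1/324) = 11920/81 ≈ 147.16)
T(c(7, G)) - D = (7 + 1)/(-5 + 7) - 1*11920/81 = 8/2 - 11920/81 = (½)*8 - 11920/81 = 4 - 11920/81 = -11596/81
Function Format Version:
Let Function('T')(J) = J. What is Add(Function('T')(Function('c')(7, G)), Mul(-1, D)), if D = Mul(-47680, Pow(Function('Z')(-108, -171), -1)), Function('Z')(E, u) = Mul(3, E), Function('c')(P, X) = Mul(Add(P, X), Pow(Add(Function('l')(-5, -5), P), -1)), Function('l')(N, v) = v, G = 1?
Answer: Rational(-11596, 81) ≈ -143.16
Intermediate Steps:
Function('c')(P, X) = Mul(Pow(Add(-5, P), -1), Add(P, X)) (Function('c')(P, X) = Mul(Add(P, X), Pow(Add(-5, P), -1)) = Mul(Pow(Add(-5, P), -1), Add(P, X)))
D = Rational(11920, 81) (D = Mul(-47680, Pow(Mul(3, -108), -1)) = Mul(-47680, Pow(-324, -1)) = Mul(-47680, Rational(-1, 324)) = Rational(11920, 81) ≈ 147.16)
Add(Function('T')(Function('c')(7, G)), Mul(-1, D)) = Add(Mul(Pow(Add(-5, 7), -1), Add(7, 1)), Mul(-1, Rational(11920, 81))) = Add(Mul(Pow(2, -1), 8), Rational(-11920, 81)) = Add(Mul(Rational(1, 2), 8), Rational(-11920, 81)) = Add(4, Rational(-11920, 81)) = Rational(-11596, 81)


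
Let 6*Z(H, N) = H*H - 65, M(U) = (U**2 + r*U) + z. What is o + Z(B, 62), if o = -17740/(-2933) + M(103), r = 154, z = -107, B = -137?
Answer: 259459472/8799 ≈ 29487.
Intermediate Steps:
M(U) = -107 + U**2 + 154*U (M(U) = (U**2 + 154*U) - 107 = -107 + U**2 + 154*U)
Z(H, N) = -65/6 + H**2/6 (Z(H, N) = (H*H - 65)/6 = (H**2 - 65)/6 = (-65 + H**2)/6 = -65/6 + H**2/6)
o = 77343352/2933 (o = -17740/(-2933) + (-107 + 103**2 + 154*103) = -17740*(-1/2933) + (-107 + 10609 + 15862) = 17740/2933 + 26364 = 77343352/2933 ≈ 26370.)
o + Z(B, 62) = 77343352/2933 + (-65/6 + (1/6)*(-137)**2) = 77343352/2933 + (-65/6 + (1/6)*18769) = 77343352/2933 + (-65/6 + 18769/6) = 77343352/2933 + 9352/3 = 259459472/8799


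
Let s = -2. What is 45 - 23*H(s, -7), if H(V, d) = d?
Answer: 206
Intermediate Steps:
45 - 23*H(s, -7) = 45 - 23*(-7) = 45 + 161 = 206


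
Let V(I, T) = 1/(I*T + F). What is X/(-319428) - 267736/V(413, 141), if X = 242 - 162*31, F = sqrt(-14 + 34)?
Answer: -1245056115959021/79857 - 535472*sqrt(5) ≈ -1.5592e+10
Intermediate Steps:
F = 2*sqrt(5) (F = sqrt(20) = 2*sqrt(5) ≈ 4.4721)
V(I, T) = 1/(2*sqrt(5) + I*T) (V(I, T) = 1/(I*T + 2*sqrt(5)) = 1/(2*sqrt(5) + I*T))
X = -4780 (X = 242 - 5022 = -4780)
X/(-319428) - 267736/V(413, 141) = -4780/(-319428) - (15591070488 + 535472*sqrt(5)) = -4780*(-1/319428) - (15591070488 + 535472*sqrt(5)) = 1195/79857 - (15591070488 + 535472*sqrt(5)) = 1195/79857 - 267736*(58233 + 2*sqrt(5)) = 1195/79857 + (-15591070488 - 535472*sqrt(5)) = -1245056115959021/79857 - 535472*sqrt(5)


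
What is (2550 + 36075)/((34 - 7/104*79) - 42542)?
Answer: -267800/294759 ≈ -0.90854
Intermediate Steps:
(2550 + 36075)/((34 - 7/104*79) - 42542) = 38625/((34 - 7*1/104*79) - 42542) = 38625/((34 - 7/104*79) - 42542) = 38625/((34 - 553/104) - 42542) = 38625/(2983/104 - 42542) = 38625/(-4421385/104) = 38625*(-104/4421385) = -267800/294759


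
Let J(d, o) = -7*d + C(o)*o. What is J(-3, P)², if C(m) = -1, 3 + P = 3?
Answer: 441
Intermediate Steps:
P = 0 (P = -3 + 3 = 0)
J(d, o) = -o - 7*d (J(d, o) = -7*d - o = -o - 7*d)
J(-3, P)² = (-1*0 - 7*(-3))² = (0 + 21)² = 21² = 441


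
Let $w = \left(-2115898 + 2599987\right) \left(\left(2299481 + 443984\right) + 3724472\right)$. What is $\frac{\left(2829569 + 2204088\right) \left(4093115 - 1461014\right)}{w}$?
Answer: $\frac{4416364541119}{1043685718131} \approx 4.2315$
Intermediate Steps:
$w = 3131057154393$ ($w = 484089 \left(2743465 + 3724472\right) = 484089 \cdot 6467937 = 3131057154393$)
$\frac{\left(2829569 + 2204088\right) \left(4093115 - 1461014\right)}{w} = \frac{\left(2829569 + 2204088\right) \left(4093115 - 1461014\right)}{3131057154393} = 5033657 \left(4093115 - 1461014\right) \frac{1}{3131057154393} = 5033657 \cdot 2632101 \cdot \frac{1}{3131057154393} = 13249093623357 \cdot \frac{1}{3131057154393} = \frac{4416364541119}{1043685718131}$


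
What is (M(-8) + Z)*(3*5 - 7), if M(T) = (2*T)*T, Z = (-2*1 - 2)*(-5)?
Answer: 1184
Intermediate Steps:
Z = 20 (Z = (-2 - 2)*(-5) = -4*(-5) = 20)
M(T) = 2*T²
(M(-8) + Z)*(3*5 - 7) = (2*(-8)² + 20)*(3*5 - 7) = (2*64 + 20)*(15 - 7) = (128 + 20)*8 = 148*8 = 1184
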